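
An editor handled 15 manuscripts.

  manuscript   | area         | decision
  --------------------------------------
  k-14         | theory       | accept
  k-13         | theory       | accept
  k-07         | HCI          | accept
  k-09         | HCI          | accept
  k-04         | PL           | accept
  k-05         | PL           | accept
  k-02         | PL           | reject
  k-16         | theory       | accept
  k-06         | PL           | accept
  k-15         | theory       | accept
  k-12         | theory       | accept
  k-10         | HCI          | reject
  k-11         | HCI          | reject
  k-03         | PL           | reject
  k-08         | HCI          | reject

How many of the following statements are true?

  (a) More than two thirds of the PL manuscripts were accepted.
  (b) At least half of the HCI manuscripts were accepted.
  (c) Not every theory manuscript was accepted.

0

(a) PL: |A| = 5, |A ∩ B| = 3; needs |A ∩ B| / |A| > 2/3 — false.
(b) HCI: |A| = 5, |A ∩ B| = 2; needs |A ∩ B| ≥ |A ∖ B| — false.
(c) theory: |A| = 5, |A ∩ B| = 5; needs A ⊄ B (|A ∖ B| ≥ 1) — false.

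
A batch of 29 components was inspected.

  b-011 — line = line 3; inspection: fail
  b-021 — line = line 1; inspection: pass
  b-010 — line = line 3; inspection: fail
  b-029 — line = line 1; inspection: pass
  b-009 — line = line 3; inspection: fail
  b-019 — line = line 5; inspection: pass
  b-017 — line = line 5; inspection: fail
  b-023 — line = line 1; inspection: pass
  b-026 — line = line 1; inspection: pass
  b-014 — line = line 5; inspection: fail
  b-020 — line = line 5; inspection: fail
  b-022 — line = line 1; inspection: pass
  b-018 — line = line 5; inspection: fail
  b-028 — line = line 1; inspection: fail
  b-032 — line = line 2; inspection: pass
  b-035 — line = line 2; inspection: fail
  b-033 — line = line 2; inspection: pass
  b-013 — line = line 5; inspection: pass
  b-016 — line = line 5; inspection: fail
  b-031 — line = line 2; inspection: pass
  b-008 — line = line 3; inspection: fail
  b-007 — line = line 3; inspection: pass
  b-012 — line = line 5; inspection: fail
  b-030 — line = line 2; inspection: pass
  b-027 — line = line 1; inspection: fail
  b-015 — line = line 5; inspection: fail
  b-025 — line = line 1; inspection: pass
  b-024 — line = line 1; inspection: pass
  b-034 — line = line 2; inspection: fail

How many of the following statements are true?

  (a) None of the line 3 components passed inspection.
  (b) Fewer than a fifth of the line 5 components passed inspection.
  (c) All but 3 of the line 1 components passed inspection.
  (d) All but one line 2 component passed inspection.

(a) line 3: |A| = 5, |A ∩ B| = 1; needs A ∩ B = ∅ (|A ∩ B| = 0) — false.
(b) line 5: |A| = 9, |A ∩ B| = 2; needs |A ∩ B| / |A| < 1/5 — false.
(c) line 1: |A| = 9, |A ∩ B| = 7; needs |A ∖ B| = 3 — false.
(d) line 2: |A| = 6, |A ∩ B| = 4; needs |A ∖ B| = 1 — false.

0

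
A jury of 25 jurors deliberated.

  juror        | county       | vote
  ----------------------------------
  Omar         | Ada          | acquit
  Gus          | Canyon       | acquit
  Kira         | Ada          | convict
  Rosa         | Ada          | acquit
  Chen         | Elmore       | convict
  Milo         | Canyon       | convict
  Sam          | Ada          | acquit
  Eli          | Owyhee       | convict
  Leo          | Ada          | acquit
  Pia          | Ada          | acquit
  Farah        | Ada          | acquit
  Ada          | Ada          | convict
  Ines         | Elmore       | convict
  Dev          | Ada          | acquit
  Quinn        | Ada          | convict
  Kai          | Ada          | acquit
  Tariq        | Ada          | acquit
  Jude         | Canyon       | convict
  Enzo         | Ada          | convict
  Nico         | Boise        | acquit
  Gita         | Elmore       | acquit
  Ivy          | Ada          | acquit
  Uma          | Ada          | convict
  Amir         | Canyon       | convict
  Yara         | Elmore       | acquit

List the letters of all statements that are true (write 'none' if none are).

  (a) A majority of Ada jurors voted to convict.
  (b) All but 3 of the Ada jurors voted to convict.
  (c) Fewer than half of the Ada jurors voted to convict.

(c)

|A| = 15, |A ∩ B| = 5, |A ∖ B| = 10.
(a) |A ∩ B| > |A ∖ B|: fails.
(b) |A ∖ B| = 3: fails.
(c) |A ∩ B| < |A ∖ B|: holds.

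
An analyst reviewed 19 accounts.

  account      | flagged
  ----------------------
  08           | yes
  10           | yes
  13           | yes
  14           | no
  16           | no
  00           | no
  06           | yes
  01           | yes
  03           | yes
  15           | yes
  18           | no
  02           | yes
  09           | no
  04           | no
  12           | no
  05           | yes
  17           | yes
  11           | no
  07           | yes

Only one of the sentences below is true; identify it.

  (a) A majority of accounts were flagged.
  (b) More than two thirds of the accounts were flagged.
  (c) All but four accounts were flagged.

(a)

|A| = 19, |A ∩ B| = 11, |A ∖ B| = 8.
(a) requires |A ∩ B| > |A ∖ B|: true.
(b) requires |A ∩ B| / |A| > 2/3: false.
(c) requires |A ∖ B| = 4: false.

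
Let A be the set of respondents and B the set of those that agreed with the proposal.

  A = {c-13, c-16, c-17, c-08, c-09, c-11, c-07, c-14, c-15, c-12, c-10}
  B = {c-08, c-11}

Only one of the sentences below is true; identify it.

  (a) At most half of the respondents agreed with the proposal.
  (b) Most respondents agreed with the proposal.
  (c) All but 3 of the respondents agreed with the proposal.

|A| = 11, |A ∩ B| = 2, |A ∖ B| = 9.
(a) requires |A ∩ B| ≤ |A ∖ B|: true.
(b) requires |A ∩ B| > |A ∖ B|: false.
(c) requires |A ∖ B| = 3: false.

(a)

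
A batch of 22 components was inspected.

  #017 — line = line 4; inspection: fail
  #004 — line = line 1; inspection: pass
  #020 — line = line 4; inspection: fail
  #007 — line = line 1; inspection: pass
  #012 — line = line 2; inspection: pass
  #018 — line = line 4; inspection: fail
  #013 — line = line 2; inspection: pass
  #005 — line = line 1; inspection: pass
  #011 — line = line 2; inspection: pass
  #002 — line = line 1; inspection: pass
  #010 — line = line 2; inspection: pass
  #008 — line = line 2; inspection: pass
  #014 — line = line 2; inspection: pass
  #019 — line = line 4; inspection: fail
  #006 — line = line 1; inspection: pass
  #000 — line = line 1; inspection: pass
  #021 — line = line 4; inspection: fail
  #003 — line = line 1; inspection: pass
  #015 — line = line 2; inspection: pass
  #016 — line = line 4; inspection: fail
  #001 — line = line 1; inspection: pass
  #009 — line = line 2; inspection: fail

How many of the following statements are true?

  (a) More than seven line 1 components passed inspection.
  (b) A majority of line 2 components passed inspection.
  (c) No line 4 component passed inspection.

(a) line 1: |A| = 8, |A ∩ B| = 8; needs |A ∩ B| > 7 — true.
(b) line 2: |A| = 8, |A ∩ B| = 7; needs |A ∩ B| > |A ∖ B| — true.
(c) line 4: |A| = 6, |A ∩ B| = 0; needs A ∩ B = ∅ (|A ∩ B| = 0) — true.

3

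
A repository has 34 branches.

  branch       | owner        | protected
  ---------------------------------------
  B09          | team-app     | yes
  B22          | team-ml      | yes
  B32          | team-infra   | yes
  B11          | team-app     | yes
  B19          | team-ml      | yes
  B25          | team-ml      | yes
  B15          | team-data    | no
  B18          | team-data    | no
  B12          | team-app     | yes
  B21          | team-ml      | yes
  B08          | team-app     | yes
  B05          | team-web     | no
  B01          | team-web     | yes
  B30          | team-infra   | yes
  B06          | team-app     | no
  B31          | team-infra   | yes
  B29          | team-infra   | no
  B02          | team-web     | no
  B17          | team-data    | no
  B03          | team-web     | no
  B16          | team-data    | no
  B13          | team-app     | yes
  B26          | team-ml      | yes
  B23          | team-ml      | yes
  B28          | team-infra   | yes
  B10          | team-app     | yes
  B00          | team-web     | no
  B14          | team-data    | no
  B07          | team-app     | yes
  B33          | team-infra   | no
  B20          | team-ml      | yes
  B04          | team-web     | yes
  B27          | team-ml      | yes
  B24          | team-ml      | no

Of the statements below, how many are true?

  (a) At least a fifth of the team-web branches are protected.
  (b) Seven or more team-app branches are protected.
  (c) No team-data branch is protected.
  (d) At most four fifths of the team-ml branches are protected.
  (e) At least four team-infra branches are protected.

(a) team-web: |A| = 6, |A ∩ B| = 2; needs |A ∩ B| / |A| ≥ 1/5 — true.
(b) team-app: |A| = 8, |A ∩ B| = 7; needs |A ∩ B| ≥ 7 — true.
(c) team-data: |A| = 5, |A ∩ B| = 0; needs A ∩ B = ∅ (|A ∩ B| = 0) — true.
(d) team-ml: |A| = 9, |A ∩ B| = 8; needs |A ∩ B| / |A| ≤ 4/5 — false.
(e) team-infra: |A| = 6, |A ∩ B| = 4; needs |A ∩ B| ≥ 4 — true.

4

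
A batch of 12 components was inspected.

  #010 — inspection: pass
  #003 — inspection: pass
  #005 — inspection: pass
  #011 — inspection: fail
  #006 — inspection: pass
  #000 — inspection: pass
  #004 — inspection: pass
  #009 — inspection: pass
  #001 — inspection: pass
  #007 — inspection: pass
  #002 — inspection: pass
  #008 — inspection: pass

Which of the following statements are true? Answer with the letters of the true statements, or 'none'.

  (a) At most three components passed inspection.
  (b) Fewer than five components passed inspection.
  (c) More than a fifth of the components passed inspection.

|A| = 12, |A ∩ B| = 11, |A ∖ B| = 1.
(a) |A ∩ B| ≤ 3: fails.
(b) |A ∩ B| < 5: fails.
(c) |A ∩ B| / |A| > 1/5: holds.

(c)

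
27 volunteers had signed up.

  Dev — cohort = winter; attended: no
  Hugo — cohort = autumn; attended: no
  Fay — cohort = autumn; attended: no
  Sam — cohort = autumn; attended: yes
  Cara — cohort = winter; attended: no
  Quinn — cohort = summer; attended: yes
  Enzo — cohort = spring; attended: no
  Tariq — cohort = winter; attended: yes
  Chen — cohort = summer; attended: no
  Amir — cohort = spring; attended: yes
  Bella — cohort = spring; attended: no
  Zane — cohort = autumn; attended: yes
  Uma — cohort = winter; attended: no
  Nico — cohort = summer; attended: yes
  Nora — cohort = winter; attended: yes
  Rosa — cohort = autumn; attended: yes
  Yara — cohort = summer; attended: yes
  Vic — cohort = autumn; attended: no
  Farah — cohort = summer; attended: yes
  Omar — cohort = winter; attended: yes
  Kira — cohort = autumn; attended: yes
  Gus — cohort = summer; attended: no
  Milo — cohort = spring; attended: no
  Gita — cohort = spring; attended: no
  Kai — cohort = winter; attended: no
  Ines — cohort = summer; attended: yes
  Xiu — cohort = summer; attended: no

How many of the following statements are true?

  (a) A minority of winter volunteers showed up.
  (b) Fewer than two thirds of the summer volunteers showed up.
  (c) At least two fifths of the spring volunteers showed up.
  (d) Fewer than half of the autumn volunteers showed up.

2

(a) winter: |A| = 7, |A ∩ B| = 3; needs |A ∩ B| < |A ∖ B| — true.
(b) summer: |A| = 8, |A ∩ B| = 5; needs |A ∩ B| / |A| < 2/3 — true.
(c) spring: |A| = 5, |A ∩ B| = 1; needs |A ∩ B| / |A| ≥ 2/5 — false.
(d) autumn: |A| = 7, |A ∩ B| = 4; needs |A ∩ B| < |A ∖ B| — false.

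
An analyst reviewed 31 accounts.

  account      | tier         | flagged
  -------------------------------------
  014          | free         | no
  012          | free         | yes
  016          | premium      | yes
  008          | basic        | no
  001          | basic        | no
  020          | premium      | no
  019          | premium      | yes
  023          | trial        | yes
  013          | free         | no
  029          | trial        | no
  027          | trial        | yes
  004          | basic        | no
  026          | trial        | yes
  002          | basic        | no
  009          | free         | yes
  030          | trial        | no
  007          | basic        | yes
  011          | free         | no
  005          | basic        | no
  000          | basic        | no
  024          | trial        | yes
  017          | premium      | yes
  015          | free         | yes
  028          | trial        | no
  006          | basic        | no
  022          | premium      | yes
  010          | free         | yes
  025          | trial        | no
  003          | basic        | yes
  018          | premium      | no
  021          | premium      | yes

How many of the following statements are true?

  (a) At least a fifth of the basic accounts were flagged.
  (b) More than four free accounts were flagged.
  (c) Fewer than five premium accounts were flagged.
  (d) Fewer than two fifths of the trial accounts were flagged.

(a) basic: |A| = 9, |A ∩ B| = 2; needs |A ∩ B| / |A| ≥ 1/5 — true.
(b) free: |A| = 7, |A ∩ B| = 4; needs |A ∩ B| > 4 — false.
(c) premium: |A| = 7, |A ∩ B| = 5; needs |A ∩ B| < 5 — false.
(d) trial: |A| = 8, |A ∩ B| = 4; needs |A ∩ B| / |A| < 2/5 — false.

1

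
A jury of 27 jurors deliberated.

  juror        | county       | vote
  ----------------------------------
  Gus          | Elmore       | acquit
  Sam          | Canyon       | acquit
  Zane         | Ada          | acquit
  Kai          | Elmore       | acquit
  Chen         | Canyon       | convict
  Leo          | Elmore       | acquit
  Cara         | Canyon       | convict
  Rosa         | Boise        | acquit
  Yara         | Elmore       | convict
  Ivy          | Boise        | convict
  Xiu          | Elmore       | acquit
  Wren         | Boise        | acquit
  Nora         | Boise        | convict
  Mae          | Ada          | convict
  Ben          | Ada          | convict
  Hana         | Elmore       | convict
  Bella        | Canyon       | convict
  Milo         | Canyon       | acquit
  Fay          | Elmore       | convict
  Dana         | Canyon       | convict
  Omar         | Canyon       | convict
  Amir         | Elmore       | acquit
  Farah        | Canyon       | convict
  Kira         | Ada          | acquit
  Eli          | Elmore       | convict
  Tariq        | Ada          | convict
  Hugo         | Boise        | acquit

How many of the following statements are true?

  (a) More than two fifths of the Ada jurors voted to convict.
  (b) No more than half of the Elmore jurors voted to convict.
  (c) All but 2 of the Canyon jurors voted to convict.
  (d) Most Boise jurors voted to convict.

(a) Ada: |A| = 5, |A ∩ B| = 3; needs |A ∩ B| / |A| > 2/5 — true.
(b) Elmore: |A| = 9, |A ∩ B| = 4; needs |A ∩ B| ≤ |A ∖ B| — true.
(c) Canyon: |A| = 8, |A ∩ B| = 6; needs |A ∖ B| = 2 — true.
(d) Boise: |A| = 5, |A ∩ B| = 2; needs |A ∩ B| > |A ∖ B| — false.

3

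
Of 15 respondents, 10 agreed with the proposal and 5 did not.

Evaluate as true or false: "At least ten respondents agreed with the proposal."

The determiner here denotes the relation: |A ∩ B| ≥ 10.
|A| = 15, |A ∩ B| = 10, |A ∖ B| = 5.
|A ∩ B| = 10, so the statement is true.

True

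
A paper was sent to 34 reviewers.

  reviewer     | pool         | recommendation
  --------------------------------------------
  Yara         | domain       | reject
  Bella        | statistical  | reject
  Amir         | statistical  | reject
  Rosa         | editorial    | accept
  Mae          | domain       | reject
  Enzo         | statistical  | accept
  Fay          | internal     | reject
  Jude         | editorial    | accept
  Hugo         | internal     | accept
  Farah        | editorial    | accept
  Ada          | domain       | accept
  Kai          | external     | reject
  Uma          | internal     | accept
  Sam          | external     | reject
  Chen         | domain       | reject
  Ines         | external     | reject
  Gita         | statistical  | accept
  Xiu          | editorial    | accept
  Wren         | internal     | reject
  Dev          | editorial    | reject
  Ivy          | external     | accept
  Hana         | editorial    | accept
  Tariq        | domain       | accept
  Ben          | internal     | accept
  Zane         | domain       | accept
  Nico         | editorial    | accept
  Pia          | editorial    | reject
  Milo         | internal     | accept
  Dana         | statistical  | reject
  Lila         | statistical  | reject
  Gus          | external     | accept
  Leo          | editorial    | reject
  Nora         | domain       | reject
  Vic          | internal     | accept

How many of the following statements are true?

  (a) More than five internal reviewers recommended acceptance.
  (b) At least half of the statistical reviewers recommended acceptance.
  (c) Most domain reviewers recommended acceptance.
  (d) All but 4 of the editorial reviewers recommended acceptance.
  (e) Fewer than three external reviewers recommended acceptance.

(a) internal: |A| = 7, |A ∩ B| = 5; needs |A ∩ B| > 5 — false.
(b) statistical: |A| = 6, |A ∩ B| = 2; needs |A ∩ B| ≥ |A ∖ B| — false.
(c) domain: |A| = 7, |A ∩ B| = 3; needs |A ∩ B| > |A ∖ B| — false.
(d) editorial: |A| = 9, |A ∩ B| = 6; needs |A ∖ B| = 4 — false.
(e) external: |A| = 5, |A ∩ B| = 2; needs |A ∩ B| < 3 — true.

1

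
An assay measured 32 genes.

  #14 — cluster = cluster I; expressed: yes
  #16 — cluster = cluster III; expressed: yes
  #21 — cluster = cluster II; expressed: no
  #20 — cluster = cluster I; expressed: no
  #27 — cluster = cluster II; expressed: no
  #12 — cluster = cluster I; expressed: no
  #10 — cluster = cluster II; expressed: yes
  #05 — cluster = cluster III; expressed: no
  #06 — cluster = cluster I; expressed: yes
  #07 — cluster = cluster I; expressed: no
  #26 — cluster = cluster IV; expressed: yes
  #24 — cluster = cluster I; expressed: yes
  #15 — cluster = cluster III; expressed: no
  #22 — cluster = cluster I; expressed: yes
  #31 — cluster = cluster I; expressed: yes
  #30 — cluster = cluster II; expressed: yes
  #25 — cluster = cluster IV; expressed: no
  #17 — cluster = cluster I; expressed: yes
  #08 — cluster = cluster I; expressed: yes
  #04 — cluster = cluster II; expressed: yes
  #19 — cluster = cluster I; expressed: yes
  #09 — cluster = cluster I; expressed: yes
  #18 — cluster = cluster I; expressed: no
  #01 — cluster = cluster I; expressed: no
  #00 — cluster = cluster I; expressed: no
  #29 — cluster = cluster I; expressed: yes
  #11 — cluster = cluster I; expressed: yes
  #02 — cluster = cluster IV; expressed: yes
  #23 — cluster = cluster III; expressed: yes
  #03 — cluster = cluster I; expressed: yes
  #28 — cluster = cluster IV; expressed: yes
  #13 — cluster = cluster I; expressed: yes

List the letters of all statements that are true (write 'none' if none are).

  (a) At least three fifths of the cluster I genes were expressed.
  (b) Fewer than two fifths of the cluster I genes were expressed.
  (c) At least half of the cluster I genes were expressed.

(a), (c)

|A| = 19, |A ∩ B| = 13, |A ∖ B| = 6.
(a) |A ∩ B| / |A| ≥ 3/5: holds.
(b) |A ∩ B| / |A| < 2/5: fails.
(c) |A ∩ B| ≥ |A ∖ B|: holds.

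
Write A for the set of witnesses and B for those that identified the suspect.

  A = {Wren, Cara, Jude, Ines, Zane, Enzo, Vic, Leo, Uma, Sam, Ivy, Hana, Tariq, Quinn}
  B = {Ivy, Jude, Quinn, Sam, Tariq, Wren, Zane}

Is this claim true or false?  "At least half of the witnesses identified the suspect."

True

Truth condition: |A ∩ B| ≥ |A ∖ B|.
A (the restrictor) = {Wren, Cara, Jude, Ines, Zane, Enzo, Vic, Leo, Uma, Sam, Ivy, Hana, Tariq, Quinn}, |A| = 14.
A ∩ B = {Wren, Jude, Zane, Sam, Ivy, Tariq, Quinn}, so |A ∩ B| = 7.
A ∖ B = {Cara, Ines, Enzo, Vic, Leo, Uma, Hana}, so |A ∖ B| = 7.
7 = 7, so the statement is true.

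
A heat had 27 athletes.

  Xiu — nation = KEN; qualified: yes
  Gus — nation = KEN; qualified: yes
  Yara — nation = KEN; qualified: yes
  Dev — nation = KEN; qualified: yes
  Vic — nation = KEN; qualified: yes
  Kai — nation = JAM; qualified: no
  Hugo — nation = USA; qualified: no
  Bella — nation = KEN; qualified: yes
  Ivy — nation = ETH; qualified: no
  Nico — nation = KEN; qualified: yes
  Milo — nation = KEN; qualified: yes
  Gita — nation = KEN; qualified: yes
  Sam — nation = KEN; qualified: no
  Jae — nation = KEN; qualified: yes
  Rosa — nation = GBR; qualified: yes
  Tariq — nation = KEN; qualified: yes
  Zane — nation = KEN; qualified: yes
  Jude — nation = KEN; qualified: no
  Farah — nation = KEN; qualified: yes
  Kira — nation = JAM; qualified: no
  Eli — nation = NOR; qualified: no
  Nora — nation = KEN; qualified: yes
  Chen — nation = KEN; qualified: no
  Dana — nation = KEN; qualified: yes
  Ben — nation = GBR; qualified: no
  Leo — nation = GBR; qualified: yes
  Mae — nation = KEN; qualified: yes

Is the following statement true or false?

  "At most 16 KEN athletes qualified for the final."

True

Truth condition: |A ∩ B| ≤ 16.
|A| = 19, |A ∩ B| = 16, |A ∖ B| = 3.
|A ∩ B| = 16, so the statement is true.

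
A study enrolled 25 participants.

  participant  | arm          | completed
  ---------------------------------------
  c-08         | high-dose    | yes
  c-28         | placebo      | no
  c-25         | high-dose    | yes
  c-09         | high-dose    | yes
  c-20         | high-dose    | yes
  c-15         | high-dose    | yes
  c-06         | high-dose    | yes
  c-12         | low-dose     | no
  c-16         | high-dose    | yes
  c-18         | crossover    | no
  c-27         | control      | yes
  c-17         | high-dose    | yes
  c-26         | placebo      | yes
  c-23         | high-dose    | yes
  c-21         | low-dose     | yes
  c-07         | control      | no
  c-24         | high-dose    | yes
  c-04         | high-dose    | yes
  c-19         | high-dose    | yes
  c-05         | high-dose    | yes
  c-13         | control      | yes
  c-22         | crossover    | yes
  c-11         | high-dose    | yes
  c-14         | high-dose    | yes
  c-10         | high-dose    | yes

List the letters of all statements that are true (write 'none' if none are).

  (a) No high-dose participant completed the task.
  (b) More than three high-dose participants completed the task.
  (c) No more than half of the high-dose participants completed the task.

(b)

|A| = 16, |A ∩ B| = 16, |A ∖ B| = 0.
(a) A ∩ B = ∅ (|A ∩ B| = 0): fails.
(b) |A ∩ B| > 3: holds.
(c) |A ∩ B| ≤ |A ∖ B|: fails.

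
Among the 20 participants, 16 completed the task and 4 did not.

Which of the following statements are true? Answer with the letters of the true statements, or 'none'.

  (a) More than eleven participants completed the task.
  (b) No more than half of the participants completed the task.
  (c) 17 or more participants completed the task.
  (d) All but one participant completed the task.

(a)

|A| = 20, |A ∩ B| = 16, |A ∖ B| = 4.
(a) |A ∩ B| > 11: holds.
(b) |A ∩ B| ≤ |A ∖ B|: fails.
(c) |A ∩ B| ≥ 17: fails.
(d) |A ∖ B| = 1: fails.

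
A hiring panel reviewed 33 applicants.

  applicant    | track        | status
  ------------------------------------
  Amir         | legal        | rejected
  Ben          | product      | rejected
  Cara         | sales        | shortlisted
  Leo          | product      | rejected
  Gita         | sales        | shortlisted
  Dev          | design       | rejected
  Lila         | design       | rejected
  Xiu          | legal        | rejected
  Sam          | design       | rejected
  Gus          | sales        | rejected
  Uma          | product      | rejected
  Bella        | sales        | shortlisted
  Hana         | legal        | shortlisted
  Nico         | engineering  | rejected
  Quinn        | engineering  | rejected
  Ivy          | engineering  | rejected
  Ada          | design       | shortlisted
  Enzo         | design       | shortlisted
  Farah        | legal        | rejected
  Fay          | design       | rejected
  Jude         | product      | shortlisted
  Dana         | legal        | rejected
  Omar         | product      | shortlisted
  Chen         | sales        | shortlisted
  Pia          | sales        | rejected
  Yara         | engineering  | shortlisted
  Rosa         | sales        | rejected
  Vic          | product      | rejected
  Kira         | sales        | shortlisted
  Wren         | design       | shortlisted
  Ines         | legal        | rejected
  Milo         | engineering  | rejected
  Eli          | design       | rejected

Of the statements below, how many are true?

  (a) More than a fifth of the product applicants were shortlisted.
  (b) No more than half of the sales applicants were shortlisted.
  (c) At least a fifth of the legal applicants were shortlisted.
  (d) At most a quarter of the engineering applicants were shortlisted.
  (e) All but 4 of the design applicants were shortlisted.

2

(a) product: |A| = 6, |A ∩ B| = 2; needs |A ∩ B| / |A| > 1/5 — true.
(b) sales: |A| = 8, |A ∩ B| = 5; needs |A ∩ B| ≤ |A ∖ B| — false.
(c) legal: |A| = 6, |A ∩ B| = 1; needs |A ∩ B| / |A| ≥ 1/5 — false.
(d) engineering: |A| = 5, |A ∩ B| = 1; needs |A ∩ B| / |A| ≤ 1/4 — true.
(e) design: |A| = 8, |A ∩ B| = 3; needs |A ∖ B| = 4 — false.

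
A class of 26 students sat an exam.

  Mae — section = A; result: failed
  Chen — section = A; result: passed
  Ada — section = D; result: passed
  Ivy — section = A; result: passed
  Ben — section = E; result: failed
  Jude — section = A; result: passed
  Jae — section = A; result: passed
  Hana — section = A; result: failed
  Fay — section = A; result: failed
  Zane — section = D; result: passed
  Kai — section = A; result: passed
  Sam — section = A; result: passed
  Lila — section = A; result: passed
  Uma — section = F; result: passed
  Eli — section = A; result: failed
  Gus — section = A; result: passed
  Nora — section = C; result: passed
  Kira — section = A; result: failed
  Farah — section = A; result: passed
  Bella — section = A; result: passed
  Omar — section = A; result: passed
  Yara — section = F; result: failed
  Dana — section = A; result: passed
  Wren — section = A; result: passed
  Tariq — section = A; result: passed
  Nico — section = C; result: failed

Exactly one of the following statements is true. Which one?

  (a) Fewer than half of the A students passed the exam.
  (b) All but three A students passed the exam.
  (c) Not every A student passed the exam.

(c)

|A| = 19, |A ∩ B| = 14, |A ∖ B| = 5.
(a) requires |A ∩ B| < |A ∖ B|: false.
(b) requires |A ∖ B| = 3: false.
(c) requires A ⊄ B (|A ∖ B| ≥ 1): true.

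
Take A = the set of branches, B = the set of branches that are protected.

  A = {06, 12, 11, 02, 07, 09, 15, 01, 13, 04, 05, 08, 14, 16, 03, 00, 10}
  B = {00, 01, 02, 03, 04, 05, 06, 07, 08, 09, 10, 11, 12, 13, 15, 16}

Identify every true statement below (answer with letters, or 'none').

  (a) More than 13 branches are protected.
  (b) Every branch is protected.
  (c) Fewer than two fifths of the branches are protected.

(a)

|A| = 17, |A ∩ B| = 16, |A ∖ B| = 1.
(a) |A ∩ B| > 13: holds.
(b) A ⊆ B, i.e. every element of A is in B (|A ∖ B| = 0): fails.
(c) |A ∩ B| / |A| < 2/5: fails.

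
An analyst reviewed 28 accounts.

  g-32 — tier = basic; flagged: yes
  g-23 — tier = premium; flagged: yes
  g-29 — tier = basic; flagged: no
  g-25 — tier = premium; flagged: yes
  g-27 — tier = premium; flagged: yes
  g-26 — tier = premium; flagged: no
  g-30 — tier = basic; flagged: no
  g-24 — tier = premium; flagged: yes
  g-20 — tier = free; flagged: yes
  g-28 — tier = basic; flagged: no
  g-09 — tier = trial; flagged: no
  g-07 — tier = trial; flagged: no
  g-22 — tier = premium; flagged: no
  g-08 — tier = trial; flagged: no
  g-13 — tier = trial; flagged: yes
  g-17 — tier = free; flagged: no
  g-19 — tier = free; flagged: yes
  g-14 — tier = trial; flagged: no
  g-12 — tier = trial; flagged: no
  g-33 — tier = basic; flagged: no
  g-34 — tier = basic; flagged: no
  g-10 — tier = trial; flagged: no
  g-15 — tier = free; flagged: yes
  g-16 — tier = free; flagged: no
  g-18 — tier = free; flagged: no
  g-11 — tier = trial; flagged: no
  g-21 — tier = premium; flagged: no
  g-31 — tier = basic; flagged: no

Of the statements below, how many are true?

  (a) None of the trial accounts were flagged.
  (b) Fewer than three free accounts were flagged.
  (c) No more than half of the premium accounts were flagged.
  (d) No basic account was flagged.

(a) trial: |A| = 8, |A ∩ B| = 1; needs A ∩ B = ∅ (|A ∩ B| = 0) — false.
(b) free: |A| = 6, |A ∩ B| = 3; needs |A ∩ B| < 3 — false.
(c) premium: |A| = 7, |A ∩ B| = 4; needs |A ∩ B| ≤ |A ∖ B| — false.
(d) basic: |A| = 7, |A ∩ B| = 1; needs A ∩ B = ∅ (|A ∩ B| = 0) — false.

0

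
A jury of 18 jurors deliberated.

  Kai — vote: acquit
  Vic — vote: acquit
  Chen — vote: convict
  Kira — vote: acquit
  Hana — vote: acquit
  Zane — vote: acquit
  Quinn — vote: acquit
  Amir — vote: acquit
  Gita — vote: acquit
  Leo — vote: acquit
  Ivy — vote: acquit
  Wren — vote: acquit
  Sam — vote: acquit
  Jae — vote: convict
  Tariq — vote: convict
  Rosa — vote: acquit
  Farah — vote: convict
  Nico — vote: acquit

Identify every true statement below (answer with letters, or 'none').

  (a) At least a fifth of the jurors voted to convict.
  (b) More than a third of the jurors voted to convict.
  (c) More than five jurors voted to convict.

|A| = 18, |A ∩ B| = 4, |A ∖ B| = 14.
(a) |A ∩ B| / |A| ≥ 1/5: holds.
(b) |A ∩ B| / |A| > 1/3: fails.
(c) |A ∩ B| > 5: fails.

(a)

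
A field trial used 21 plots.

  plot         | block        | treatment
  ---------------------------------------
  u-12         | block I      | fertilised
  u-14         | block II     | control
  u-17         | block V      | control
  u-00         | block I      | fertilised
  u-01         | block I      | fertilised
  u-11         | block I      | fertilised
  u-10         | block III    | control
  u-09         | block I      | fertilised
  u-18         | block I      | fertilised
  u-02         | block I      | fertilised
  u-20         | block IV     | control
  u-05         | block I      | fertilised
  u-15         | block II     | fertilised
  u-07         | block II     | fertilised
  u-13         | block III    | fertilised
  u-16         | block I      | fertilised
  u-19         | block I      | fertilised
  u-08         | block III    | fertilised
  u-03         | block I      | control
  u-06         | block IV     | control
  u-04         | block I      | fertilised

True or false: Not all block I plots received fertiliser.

'Not all block I plots received fertiliser' holds iff A ⊄ B (|A ∖ B| ≥ 1).
A (the restrictor) = {u-12, u-00, u-01, u-11, u-09, u-18, u-02, u-05, u-16, u-19, u-03, u-04}, |A| = 12.
A ∖ B = {u-03}, so |A ∖ B| = 1.
So the statement is true.

True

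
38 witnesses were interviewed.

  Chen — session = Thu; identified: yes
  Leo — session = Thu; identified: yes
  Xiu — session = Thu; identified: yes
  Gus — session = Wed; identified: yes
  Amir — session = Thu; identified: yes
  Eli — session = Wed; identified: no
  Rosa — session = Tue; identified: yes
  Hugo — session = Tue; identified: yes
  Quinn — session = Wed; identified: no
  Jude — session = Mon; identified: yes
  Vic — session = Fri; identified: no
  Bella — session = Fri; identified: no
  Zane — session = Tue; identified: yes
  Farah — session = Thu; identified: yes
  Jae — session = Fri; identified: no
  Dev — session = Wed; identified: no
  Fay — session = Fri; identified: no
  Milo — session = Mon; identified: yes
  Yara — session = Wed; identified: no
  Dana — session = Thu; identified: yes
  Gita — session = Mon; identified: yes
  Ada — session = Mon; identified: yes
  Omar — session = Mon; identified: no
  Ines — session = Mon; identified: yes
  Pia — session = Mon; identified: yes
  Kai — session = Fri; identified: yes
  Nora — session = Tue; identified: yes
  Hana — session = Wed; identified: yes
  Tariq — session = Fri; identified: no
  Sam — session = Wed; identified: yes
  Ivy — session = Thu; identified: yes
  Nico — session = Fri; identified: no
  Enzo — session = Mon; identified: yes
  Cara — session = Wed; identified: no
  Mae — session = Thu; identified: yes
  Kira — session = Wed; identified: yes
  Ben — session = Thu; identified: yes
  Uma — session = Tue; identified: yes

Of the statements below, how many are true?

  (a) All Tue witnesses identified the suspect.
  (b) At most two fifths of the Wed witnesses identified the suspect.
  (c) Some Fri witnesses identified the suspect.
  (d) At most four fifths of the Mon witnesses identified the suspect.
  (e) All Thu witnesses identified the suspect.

(a) Tue: |A| = 5, |A ∩ B| = 5; needs A ⊆ B, i.e. every element of A is in B (|A ∖ B| = 0) — true.
(b) Wed: |A| = 9, |A ∩ B| = 4; needs |A ∩ B| / |A| ≤ 2/5 — false.
(c) Fri: |A| = 7, |A ∩ B| = 1; needs A ∩ B ≠ ∅ (|A ∩ B| ≥ 1) — true.
(d) Mon: |A| = 8, |A ∩ B| = 7; needs |A ∩ B| / |A| ≤ 4/5 — false.
(e) Thu: |A| = 9, |A ∩ B| = 9; needs A ⊆ B, i.e. every element of A is in B (|A ∖ B| = 0) — true.

3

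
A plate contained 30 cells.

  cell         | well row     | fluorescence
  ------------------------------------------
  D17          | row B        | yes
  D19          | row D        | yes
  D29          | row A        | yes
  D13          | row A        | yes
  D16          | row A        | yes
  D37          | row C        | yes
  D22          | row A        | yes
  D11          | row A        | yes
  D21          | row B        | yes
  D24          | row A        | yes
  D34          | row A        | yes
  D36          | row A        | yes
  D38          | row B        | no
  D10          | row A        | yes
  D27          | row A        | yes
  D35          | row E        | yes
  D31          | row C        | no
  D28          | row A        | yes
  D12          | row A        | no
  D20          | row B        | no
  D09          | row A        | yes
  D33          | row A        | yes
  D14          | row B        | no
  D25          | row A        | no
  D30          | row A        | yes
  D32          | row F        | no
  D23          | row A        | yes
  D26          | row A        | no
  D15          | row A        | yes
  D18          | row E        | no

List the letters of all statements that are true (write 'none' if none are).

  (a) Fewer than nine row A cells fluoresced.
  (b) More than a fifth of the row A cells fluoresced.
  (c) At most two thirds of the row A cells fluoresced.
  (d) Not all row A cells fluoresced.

|A| = 19, |A ∩ B| = 16, |A ∖ B| = 3.
(a) |A ∩ B| < 9: fails.
(b) |A ∩ B| / |A| > 1/5: holds.
(c) |A ∩ B| / |A| ≤ 2/3: fails.
(d) A ⊄ B (|A ∖ B| ≥ 1): holds.

(b), (d)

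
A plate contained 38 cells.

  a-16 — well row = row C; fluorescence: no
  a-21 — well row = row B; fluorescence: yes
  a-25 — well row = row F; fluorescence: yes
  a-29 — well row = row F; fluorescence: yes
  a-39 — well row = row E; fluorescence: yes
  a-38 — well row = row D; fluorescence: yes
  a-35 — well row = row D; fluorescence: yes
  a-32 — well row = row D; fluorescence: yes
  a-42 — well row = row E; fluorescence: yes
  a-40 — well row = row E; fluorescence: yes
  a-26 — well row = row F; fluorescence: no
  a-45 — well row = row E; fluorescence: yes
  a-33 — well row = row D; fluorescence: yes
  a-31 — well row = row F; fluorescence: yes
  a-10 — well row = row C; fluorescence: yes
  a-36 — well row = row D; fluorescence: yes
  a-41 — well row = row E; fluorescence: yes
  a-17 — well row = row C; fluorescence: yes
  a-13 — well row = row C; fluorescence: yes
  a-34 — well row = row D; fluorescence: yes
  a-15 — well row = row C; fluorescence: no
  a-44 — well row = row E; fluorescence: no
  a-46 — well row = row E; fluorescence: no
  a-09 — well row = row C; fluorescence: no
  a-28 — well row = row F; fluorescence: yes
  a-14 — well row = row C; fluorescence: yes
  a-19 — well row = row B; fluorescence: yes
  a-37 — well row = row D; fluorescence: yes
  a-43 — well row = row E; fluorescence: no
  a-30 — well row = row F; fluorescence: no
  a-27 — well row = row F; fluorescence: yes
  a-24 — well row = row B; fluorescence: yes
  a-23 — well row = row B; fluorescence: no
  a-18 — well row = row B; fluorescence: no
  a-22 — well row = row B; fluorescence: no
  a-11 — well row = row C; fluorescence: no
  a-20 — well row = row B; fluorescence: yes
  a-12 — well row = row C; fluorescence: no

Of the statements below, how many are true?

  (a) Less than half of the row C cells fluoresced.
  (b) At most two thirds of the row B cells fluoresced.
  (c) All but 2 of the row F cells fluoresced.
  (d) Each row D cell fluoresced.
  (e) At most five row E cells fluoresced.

(a) row C: |A| = 9, |A ∩ B| = 4; needs |A ∩ B| < |A ∖ B| — true.
(b) row B: |A| = 7, |A ∩ B| = 4; needs |A ∩ B| / |A| ≤ 2/3 — true.
(c) row F: |A| = 7, |A ∩ B| = 5; needs |A ∖ B| = 2 — true.
(d) row D: |A| = 7, |A ∩ B| = 7; needs A ⊆ B, i.e. every element of A is in B (|A ∖ B| = 0) — true.
(e) row E: |A| = 8, |A ∩ B| = 5; needs |A ∩ B| ≤ 5 — true.

5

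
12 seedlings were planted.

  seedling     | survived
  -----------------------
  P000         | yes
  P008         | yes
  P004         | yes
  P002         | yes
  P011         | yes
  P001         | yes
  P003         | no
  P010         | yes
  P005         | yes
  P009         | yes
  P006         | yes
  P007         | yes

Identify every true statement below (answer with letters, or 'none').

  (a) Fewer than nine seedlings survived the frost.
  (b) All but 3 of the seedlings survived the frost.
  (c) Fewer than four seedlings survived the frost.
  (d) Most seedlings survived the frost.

(d)

|A| = 12, |A ∩ B| = 11, |A ∖ B| = 1.
(a) |A ∩ B| < 9: fails.
(b) |A ∖ B| = 3: fails.
(c) |A ∩ B| < 4: fails.
(d) |A ∩ B| > |A ∖ B|: holds.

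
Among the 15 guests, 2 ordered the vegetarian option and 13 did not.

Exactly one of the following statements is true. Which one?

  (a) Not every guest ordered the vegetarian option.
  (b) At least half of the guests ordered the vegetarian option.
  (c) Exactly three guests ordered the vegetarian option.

|A| = 15, |A ∩ B| = 2, |A ∖ B| = 13.
(a) requires A ⊄ B (|A ∖ B| ≥ 1): true.
(b) requires |A ∩ B| ≥ |A ∖ B|: false.
(c) requires |A ∩ B| = 3: false.

(a)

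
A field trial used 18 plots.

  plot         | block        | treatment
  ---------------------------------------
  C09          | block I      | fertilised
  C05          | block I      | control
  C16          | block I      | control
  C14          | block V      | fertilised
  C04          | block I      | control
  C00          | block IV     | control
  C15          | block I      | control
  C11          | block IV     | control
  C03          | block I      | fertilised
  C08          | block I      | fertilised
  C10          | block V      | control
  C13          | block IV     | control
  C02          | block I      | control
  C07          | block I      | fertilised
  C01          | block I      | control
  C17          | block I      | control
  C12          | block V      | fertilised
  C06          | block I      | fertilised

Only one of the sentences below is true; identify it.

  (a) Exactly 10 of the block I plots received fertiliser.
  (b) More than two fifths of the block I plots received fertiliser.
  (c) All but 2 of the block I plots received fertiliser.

|A| = 12, |A ∩ B| = 5, |A ∖ B| = 7.
(a) requires |A ∩ B| = 10: false.
(b) requires |A ∩ B| / |A| > 2/5: true.
(c) requires |A ∖ B| = 2: false.

(b)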